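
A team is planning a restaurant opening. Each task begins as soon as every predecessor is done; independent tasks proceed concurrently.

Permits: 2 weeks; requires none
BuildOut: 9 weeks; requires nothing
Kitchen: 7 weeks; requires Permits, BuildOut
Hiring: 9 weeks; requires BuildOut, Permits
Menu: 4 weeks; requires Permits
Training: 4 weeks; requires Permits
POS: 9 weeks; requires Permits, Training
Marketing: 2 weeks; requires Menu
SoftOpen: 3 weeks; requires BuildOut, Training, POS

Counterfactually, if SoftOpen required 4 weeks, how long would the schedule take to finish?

As given, the longest chain is Permits→Training→POS→SoftOpen = 2+4+9+3 = 18, so the finish is 18 weeks.
SoftOpen is on the critical path; changing it to 4 makes that path 19 weeks.
The critical path is still Permits→Training→POS→SoftOpen; finish is now 19 weeks.

19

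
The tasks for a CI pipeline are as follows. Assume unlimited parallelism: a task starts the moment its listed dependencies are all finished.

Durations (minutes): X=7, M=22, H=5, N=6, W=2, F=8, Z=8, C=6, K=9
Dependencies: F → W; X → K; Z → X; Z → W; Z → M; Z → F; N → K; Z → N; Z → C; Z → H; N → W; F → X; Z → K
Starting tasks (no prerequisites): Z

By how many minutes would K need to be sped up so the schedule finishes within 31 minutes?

Current finish: 32 minutes; target: 31.
K is on every critical path, so each minute cut from K cuts the finish by one (this holds down to a finish of 30).
Need 32 − 31 = 1 minute off K → K becomes 8 minutes, finish becomes 31.

1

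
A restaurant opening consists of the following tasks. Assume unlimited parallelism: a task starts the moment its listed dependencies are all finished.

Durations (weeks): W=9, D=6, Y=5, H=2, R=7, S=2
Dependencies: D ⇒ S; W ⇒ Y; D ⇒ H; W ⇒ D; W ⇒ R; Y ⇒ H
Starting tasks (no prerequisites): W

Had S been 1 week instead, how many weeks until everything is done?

17

Baseline: W→D→S = 9+6+2 = 17 → 17 weeks.
Since S is critical, the -1 change carries straight to that chain (now 16 weeks).
New critical path: W→D→H = 9+6+2 = 17 ⇒ 17 weeks.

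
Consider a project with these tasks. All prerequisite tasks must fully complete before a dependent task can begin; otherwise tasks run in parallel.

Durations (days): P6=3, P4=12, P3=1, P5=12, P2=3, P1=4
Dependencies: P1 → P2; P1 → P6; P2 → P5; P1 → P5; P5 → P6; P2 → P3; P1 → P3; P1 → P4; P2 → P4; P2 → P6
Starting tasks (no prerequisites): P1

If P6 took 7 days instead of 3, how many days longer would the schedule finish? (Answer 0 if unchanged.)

4

Critical path before the change: P1→P2→P5→P6 = 4+3+12+3 = 22 giving 22 days.
P6 is on the critical path; changing it to 7 makes that path 26 days.
That remains the longest chain; total 26 days.
Change in finish: 26 − 22 = +4 days.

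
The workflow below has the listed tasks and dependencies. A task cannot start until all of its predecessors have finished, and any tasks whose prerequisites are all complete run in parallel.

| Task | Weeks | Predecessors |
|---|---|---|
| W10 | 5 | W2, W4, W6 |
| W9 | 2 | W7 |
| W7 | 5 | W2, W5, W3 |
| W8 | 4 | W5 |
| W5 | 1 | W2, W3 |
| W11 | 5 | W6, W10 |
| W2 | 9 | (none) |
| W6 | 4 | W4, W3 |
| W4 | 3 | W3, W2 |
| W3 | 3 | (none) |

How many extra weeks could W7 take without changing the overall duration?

W2→W4→W6→W10→W11 = 9+3+4+5+5 = 26 sets the makespan at 26 weeks.
The longest chain containing W7 totals 17 weeks.
Float = 26 − 17 = 9.

9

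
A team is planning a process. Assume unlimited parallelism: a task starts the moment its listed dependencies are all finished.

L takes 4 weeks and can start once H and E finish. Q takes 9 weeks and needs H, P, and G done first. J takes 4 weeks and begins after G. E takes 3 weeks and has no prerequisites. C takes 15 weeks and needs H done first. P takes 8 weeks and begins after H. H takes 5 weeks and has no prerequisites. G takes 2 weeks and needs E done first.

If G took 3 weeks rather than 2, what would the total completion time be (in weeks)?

22

As given, the longest chain is H→P→Q = 5+8+9 = 22, so the finish is 22 weeks.
G has 8 weeks of float (longest path through it is 14).
No other chain overtakes it, so the finish is 22 weeks.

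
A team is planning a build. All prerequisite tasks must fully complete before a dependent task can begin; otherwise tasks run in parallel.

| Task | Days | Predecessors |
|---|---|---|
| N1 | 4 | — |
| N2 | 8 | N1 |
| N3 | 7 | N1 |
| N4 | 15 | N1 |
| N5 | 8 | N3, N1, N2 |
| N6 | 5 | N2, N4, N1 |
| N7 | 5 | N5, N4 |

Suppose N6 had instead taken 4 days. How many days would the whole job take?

25

Baseline: N1→N2→N5→N7 = 4+8+8+5 = 25 → 25 days.
N6 has 1 day of float (longest path through it is 24).
The critical path is still N1→N2→N5→N7; finish is now 25 days.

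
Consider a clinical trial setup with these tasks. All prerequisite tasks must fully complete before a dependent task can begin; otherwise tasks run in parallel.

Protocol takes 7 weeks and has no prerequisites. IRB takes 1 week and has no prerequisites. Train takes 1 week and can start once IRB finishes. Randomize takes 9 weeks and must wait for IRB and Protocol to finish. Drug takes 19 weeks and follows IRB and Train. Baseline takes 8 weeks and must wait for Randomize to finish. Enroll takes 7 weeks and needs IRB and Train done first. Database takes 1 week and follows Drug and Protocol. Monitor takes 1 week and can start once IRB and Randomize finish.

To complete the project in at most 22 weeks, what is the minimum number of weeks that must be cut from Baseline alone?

2

Current finish: 24 weeks; target: 22.
Baseline is on every critical path, so each week cut from Baseline cuts the finish by one (this holds down to a finish of 22).
Need 24 − 22 = 2 weeks off Baseline → Baseline becomes 6 weeks, finish becomes 22.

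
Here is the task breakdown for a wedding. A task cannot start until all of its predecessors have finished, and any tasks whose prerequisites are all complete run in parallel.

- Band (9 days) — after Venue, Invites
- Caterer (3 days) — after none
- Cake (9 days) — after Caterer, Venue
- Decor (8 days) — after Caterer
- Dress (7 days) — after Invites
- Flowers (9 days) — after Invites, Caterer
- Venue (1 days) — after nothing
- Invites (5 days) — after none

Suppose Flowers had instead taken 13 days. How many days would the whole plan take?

Critical path before the change: Invites→Flowers = 5+9 = 14 giving 14 days.
Since Flowers is critical, the +4 change carries straight to that chain (now 18 days).
The critical path is still Invites→Flowers; finish is now 18 days.

18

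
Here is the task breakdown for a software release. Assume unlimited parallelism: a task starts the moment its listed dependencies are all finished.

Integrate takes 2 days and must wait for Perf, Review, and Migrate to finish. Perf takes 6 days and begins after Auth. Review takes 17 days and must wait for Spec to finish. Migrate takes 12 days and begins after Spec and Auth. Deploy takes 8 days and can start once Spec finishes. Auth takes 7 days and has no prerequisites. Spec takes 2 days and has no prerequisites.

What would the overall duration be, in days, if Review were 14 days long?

Critical path before the change: Spec→Review→Integrate = 2+17+2 = 21 giving 21 days.
Review lies on that path, so at 14 days the path becomes 18 days.
New critical path: Auth→Migrate→Integrate = 7+12+2 = 21 ⇒ 21 days.

21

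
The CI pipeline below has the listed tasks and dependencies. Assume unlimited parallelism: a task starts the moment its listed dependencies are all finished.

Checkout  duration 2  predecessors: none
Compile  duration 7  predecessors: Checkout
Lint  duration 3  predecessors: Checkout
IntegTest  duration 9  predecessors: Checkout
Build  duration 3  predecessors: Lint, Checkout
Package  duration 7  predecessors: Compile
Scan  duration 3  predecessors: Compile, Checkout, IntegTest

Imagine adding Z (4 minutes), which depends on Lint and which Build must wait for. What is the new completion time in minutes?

Originally the project takes 16 minutes.
With Z inserted, Build now waits for max(Lint, Checkout, Z).
New critical path: Checkout→Compile→Package = 2+7+7 = 16 ⇒ 16 minutes.

16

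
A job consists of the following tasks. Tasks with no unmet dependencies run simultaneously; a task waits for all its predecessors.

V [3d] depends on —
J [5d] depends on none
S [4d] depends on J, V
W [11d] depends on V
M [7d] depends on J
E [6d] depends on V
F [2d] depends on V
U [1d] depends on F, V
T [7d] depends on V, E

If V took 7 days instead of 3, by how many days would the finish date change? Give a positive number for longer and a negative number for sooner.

4

Critical path before the change: V→E→T = 3+6+7 = 16 giving 16 days.
Since V is critical, the +4 change carries straight to that chain (now 20 days).
No other chain overtakes it, so the finish is 20 days.
Change in finish: 20 − 16 = +4 days.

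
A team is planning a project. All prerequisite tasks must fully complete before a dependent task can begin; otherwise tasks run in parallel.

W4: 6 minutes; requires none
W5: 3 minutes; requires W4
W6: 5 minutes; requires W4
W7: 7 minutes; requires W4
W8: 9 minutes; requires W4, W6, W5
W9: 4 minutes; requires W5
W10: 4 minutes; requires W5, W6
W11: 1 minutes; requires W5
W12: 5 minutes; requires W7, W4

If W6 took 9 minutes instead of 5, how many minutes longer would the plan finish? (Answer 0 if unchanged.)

Critical path before the change: W4→W6→W8 = 6+5+9 = 20 giving 20 minutes.
Since W6 is critical, the +4 change carries straight to that chain (now 24 minutes).
The critical path is still W4→W6→W8; finish is now 24 minutes.
Change in finish: 24 − 20 = +4 minutes.

4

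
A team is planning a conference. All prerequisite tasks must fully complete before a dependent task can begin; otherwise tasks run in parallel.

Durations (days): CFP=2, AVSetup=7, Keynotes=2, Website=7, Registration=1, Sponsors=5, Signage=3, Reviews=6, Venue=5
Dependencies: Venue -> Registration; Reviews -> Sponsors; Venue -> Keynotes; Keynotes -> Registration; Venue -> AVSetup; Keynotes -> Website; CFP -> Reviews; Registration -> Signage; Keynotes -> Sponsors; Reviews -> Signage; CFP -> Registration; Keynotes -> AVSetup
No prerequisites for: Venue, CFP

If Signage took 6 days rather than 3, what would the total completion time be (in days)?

Critical path before the change: Venue→Keynotes→Website = 5+2+7 = 14 giving 14 days.
Signage is off the critical path — its longest chain is 11 days, giving 3 of slack.
No other chain overtakes it, so the finish is 14 days.

14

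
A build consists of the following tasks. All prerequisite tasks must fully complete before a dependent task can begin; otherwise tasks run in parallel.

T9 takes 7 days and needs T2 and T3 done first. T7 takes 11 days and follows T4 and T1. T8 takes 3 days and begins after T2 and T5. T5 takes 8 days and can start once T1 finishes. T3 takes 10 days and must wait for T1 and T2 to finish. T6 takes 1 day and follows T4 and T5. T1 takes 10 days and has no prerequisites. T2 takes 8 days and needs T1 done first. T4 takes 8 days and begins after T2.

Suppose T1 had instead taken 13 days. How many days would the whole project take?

40

Baseline: T1→T2→T4→T7 = 10+8+8+11 = 37 → 37 days.
Since T1 is critical, the +3 change carries straight to that chain (now 40 days).
The critical path is still T1→T2→T4→T7; finish is now 40 days.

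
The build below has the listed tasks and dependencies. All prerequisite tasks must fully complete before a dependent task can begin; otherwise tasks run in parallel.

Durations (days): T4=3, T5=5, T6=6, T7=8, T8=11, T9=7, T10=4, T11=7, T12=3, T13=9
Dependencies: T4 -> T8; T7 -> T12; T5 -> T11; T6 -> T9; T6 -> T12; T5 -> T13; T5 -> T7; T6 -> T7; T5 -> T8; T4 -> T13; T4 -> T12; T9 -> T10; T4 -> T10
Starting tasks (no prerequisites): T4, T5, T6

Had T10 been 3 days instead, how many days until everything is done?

17

The binding path is T6→T9→T10 = 6+7+4 = 17; finish at 17 days.
Since T10 is critical, the -1 change carries straight to that chain (now 16 days).
New critical path: T6→T7→T12 = 6+8+3 = 17 ⇒ 17 days.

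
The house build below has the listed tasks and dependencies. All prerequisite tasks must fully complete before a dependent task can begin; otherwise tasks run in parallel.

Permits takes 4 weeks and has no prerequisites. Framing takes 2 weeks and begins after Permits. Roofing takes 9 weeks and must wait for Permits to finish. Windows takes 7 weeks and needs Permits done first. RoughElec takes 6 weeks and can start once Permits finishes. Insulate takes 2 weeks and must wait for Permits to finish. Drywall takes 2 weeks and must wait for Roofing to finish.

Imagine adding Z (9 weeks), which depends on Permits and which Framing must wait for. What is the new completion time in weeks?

15

Originally the project takes 15 weeks.
With Z inserted, Framing now waits for max(Permits, Z).
New critical path: Permits→Z→Framing = 4+9+2 = 15 ⇒ 15 weeks.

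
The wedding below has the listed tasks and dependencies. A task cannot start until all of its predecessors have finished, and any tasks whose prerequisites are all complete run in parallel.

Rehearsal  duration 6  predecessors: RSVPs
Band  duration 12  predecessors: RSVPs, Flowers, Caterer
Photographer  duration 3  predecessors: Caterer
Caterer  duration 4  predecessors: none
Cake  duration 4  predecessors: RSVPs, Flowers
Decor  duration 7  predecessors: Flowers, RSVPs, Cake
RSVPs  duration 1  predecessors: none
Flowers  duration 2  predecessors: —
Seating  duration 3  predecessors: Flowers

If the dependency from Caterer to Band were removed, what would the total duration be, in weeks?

14

With the dependency in place, Caterer→Band = 4+12 = 16 sets the finish at 16 weeks.
Without Caterer→Band, Band's earliest start moves from 4 to 2.
After: Flowers→Band = 2+12 = 14 → 14 weeks.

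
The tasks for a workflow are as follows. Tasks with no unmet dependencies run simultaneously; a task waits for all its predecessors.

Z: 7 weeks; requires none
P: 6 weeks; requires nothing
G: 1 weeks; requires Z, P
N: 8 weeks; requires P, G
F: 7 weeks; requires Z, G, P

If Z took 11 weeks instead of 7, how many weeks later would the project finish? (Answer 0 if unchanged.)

4

Baseline: Z→G→N = 7+1+8 = 16 → 16 weeks.
Since Z is critical, the +4 change carries straight to that chain (now 20 weeks).
No other chain overtakes it, so the finish is 20 weeks.
Change in finish: 20 − 16 = +4 weeks.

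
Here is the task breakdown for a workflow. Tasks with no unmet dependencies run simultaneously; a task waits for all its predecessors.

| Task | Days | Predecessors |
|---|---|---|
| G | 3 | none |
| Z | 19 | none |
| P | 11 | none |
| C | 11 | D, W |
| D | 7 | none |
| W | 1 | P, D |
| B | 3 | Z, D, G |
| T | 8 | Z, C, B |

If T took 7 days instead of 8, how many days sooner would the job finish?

1

Critical path before the change: P→W→C→T = 11+1+11+8 = 31 giving 31 days.
T lies on that path, so at 7 days the path becomes 30 days.
The critical path is still P→W→C→T; finish is now 30 days.
Change in finish: 30 − 31 = -1 days.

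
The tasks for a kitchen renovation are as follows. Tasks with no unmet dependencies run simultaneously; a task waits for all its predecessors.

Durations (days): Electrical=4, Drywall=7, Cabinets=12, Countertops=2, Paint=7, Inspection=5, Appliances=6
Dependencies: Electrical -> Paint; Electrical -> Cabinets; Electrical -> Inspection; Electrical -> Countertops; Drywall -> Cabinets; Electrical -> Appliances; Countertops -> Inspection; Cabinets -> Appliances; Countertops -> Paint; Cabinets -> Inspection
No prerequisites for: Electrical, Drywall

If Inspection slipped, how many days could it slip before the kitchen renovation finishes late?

1

The longest chain is Drywall→Cabinets→Appliances = 7+12+6 = 25; overall finish 25 days.
Inspection finishes as early as 24 and must finish by 25.
So Inspection can slip 25 − 24 = 1 day.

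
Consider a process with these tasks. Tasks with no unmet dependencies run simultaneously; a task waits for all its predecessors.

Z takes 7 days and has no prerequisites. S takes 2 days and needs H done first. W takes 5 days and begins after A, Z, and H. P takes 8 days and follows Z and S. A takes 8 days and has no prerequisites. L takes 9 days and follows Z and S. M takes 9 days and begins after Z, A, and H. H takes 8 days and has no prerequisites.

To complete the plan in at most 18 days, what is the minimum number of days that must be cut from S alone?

Current finish: 19 days; target: 18.
S is on every critical path, so each day cut from S cuts the finish by one (this holds down to a finish of 18).
Need 19 − 18 = 1 day off S → S becomes 1 day, finish becomes 18.

1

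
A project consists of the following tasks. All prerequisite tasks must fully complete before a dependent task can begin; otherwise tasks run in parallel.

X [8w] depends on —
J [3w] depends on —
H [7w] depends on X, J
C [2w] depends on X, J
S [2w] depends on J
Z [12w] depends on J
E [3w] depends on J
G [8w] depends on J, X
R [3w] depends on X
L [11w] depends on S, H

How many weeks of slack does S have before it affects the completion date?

10

The longest chain is X→H→L = 8+7+11 = 26; overall finish 26 weeks.
Longest path through S: 16 weeks (earliest finish 5, latest finish 15).
So S can slip 15 − 5 = 10 weeks.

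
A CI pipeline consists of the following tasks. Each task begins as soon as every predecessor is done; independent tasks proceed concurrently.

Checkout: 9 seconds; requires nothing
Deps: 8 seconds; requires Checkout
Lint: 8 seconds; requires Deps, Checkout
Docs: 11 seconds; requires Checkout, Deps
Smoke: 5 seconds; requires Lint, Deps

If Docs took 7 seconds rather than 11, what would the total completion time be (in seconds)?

30

As given, the longest chain is Checkout→Deps→Lint→Smoke = 9+8+8+5 = 30, so the finish is 30 seconds.
The longest path through Docs is only 28 seconds, so Docs has float 2.
No other chain overtakes it, so the finish is 30 seconds.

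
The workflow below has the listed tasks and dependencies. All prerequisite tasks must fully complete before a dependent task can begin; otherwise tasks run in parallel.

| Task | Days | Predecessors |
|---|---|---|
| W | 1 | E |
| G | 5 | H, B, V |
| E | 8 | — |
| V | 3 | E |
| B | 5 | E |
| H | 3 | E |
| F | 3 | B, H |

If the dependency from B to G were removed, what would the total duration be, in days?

Before: longest chain E→B→G = 8+5+5 = 18, finish 18.
Without B→G, G's earliest start moves from 13 to 11.
The longest chain is now E→B→F = 8+5+3 = 16, so the schedule takes 16 days.

16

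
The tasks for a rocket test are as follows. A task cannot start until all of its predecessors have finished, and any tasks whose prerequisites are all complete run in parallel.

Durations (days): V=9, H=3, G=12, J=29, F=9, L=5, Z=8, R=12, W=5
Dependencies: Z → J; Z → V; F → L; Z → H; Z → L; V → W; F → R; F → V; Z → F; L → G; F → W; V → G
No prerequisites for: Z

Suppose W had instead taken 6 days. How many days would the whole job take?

38

Actual critical path: Z→F→V→G = 8+9+9+12 = 38 ⇒ 38 days.
W has 7 days of float (longest path through it is 31).
That remains the longest chain; total 38 days.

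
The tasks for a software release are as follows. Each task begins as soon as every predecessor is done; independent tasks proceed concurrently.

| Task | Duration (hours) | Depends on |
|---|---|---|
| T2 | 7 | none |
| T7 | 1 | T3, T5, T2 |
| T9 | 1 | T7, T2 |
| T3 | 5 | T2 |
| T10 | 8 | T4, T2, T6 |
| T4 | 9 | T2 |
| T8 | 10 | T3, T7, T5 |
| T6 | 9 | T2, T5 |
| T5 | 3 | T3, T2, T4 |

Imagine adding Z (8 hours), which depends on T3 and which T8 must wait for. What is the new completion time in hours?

36

Originally the project takes 36 hours.
With Z inserted, T8 now waits for max(T3, T7, T5, Z).
New critical path: T2→T4→T5→T6→T10 = 7+9+3+9+8 = 36 ⇒ 36 hours.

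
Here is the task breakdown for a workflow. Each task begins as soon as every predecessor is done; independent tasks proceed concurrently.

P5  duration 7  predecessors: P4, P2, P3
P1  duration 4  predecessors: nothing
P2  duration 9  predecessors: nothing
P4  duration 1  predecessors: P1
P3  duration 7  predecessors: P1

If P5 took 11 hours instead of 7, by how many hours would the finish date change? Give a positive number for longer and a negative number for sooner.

4

The binding path is P1→P3→P5 = 4+7+7 = 18; finish at 18 hours.
P5 is on the critical path; changing it to 11 makes that path 22 hours.
That remains the longest chain; total 22 hours.
Change in finish: 22 − 18 = +4 hours.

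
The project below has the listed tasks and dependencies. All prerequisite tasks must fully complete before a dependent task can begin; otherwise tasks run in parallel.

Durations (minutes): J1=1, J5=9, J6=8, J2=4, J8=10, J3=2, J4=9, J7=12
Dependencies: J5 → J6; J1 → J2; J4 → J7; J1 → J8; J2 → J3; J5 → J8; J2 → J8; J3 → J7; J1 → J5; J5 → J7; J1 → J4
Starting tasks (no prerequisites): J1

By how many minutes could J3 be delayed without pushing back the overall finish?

3

Critical path: J1→J4→J7 = 1+9+12 = 22, so the finish is 22 minutes.
The longest chain containing J3 totals 19 minutes.
So J3 can slip 10 − 7 = 3 minutes.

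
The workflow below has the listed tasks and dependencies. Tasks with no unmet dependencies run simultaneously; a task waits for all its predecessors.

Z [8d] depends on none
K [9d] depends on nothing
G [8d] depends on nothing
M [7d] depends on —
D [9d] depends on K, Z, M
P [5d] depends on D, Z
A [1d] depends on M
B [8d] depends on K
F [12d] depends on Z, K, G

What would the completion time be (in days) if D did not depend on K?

Original critical path: K→D→P = 9+9+5 = 23 ⇒ 23 days.
Without K→D, D's earliest start moves from 9 to 8.
New critical path: Z→D→P = 8+9+5 = 22 ⇒ 22 days.

22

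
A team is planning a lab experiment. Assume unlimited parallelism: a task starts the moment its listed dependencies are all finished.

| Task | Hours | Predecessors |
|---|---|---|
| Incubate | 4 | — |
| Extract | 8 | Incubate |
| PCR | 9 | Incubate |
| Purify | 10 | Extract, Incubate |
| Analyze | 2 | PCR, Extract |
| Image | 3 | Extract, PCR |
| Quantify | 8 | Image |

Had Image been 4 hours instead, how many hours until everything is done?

Critical path before the change: Incubate→PCR→Image→Quantify = 4+9+3+8 = 24 giving 24 hours.
Since Image is critical, the +1 change carries straight to that chain (now 25 hours).
The critical path is still Incubate→PCR→Image→Quantify; finish is now 25 hours.

25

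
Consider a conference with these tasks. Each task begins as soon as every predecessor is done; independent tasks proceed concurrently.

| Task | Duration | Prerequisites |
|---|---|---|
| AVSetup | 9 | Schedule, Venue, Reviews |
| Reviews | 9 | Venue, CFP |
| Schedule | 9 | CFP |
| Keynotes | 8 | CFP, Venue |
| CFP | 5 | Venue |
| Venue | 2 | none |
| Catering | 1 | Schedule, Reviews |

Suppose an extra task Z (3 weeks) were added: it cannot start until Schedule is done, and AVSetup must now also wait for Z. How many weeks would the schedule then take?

28

Originally the schedule takes 25 weeks.
With Z inserted, AVSetup now waits for max(Schedule, Venue, Reviews, Z).
New critical path: Venue→CFP→Schedule→Z→AVSetup = 2+5+9+3+9 = 28 ⇒ 28 weeks.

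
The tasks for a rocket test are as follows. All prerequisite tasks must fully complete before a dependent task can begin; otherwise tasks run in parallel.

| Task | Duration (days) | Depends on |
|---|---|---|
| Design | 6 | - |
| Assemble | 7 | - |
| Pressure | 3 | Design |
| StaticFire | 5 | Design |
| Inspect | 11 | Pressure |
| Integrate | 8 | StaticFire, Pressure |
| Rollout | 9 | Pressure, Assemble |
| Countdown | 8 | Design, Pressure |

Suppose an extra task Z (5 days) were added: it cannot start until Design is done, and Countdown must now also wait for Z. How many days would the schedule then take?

Originally the schedule takes 20 days.
With Z inserted, Countdown now waits for max(Design, Pressure, Z).
New critical path: Design→Pressure→Inspect = 6+3+11 = 20 ⇒ 20 days.

20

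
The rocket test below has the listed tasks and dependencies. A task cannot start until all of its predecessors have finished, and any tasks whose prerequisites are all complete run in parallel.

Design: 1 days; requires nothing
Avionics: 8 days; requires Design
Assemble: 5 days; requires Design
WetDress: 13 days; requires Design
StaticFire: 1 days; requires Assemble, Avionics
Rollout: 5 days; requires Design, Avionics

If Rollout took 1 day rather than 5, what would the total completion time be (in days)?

As given, the longest chain is Design→Avionics→Rollout = 1+8+5 = 14, so the finish is 14 days.
Rollout lies on that path, so at 1 day the path becomes 10 days.
The binding chain switches to Design→WetDress = 1+13 = 14; finish 14 days.

14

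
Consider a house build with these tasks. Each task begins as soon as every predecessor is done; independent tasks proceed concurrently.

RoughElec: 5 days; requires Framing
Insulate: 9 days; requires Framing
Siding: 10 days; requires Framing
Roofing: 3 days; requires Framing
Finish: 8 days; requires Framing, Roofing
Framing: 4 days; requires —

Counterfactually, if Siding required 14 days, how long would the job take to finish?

18

The binding path is Framing→Roofing→Finish = 4+3+8 = 15; finish at 15 days.
Siding is off the critical path — its longest chain is 14 days, giving 1 of slack.
The binding chain switches to Framing→Siding = 4+14 = 18; finish 18 days.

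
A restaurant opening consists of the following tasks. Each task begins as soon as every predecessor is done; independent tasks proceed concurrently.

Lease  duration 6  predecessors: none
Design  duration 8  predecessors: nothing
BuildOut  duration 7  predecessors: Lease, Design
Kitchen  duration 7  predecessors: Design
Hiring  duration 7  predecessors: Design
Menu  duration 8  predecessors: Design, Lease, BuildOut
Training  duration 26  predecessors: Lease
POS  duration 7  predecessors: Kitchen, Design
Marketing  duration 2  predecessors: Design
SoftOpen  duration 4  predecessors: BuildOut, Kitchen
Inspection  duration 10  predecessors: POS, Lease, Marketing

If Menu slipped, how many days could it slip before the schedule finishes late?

Critical path: Lease→Training = 6+26 = 32, so the finish is 32 days.
Longest path through Menu: 23 days (earliest finish 23, latest finish 32).
So Menu can slip 32 − 23 = 9 days.

9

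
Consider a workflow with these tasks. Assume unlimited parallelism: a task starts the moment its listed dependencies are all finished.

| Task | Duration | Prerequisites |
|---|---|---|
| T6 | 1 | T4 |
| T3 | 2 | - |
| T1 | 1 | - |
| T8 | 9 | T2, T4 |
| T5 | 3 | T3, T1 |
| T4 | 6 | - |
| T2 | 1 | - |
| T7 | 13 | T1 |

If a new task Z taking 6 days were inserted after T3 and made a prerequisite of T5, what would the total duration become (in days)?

Originally the job takes 15 days.
With Z inserted, T5 now waits for max(T3, T1, Z).
New critical path: T4→T8 = 6+9 = 15 ⇒ 15 days.

15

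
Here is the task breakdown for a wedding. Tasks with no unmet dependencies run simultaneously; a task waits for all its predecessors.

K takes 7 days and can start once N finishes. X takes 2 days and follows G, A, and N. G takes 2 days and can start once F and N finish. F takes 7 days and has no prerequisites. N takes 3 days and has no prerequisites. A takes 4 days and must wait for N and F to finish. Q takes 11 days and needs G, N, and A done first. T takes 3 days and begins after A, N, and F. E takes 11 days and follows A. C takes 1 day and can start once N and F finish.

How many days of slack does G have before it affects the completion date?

The longest chain is F→A→Q = 7+4+11 = 22; overall finish 22 days.
The longest chain containing G totals 20 days.
So G can slip 11 − 9 = 2 days.

2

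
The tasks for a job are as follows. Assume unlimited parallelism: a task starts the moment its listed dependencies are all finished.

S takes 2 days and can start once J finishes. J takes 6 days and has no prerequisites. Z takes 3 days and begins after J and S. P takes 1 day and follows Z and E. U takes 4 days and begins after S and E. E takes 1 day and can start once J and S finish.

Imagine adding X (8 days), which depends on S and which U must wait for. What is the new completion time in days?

20

Originally the plan takes 13 days.
With X inserted, U now waits for max(S, E, X).
New critical path: J→S→X→U = 6+2+8+4 = 20 ⇒ 20 days.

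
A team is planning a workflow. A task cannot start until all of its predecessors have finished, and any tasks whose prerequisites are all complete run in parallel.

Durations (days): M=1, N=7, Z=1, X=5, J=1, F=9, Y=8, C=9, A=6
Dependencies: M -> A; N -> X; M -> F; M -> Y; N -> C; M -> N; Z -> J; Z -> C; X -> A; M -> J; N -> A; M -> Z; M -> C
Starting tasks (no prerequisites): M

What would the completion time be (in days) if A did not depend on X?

With the dependency in place, M→N→X→A = 1+7+5+6 = 19 sets the finish at 19 days.
Without X→A, A's earliest start moves from 13 to 8.
After: M→N→C = 1+7+9 = 17 → 17 days.

17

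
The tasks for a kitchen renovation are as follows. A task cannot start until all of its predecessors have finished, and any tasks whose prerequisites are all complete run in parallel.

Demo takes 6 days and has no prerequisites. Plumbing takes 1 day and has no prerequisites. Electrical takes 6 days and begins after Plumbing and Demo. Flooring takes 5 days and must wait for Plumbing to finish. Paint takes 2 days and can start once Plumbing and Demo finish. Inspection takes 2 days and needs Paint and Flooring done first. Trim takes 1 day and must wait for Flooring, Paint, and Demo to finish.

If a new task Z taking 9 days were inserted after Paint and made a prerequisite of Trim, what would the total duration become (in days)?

18

Originally the schedule takes 12 days.
With Z inserted, Trim now waits for max(Flooring, Paint, Demo, Z).
New critical path: Demo→Paint→Z→Trim = 6+2+9+1 = 18 ⇒ 18 days.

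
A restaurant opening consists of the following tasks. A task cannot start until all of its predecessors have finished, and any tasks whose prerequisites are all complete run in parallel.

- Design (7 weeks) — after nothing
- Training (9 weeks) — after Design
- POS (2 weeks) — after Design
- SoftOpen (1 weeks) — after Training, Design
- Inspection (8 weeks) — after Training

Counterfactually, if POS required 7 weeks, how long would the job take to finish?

24

The binding path is Design→Training→Inspection = 7+9+8 = 24; finish at 24 weeks.
POS is off the critical path — its longest chain is 9 weeks, giving 15 of slack.
That remains the longest chain; total 24 weeks.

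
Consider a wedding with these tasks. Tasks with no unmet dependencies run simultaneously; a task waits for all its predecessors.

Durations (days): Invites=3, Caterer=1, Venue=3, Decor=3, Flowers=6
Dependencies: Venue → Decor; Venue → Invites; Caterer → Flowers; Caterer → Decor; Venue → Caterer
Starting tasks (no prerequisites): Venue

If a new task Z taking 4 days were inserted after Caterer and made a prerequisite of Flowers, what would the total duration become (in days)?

14

Originally the plan takes 10 days.
With Z inserted, Flowers now waits for max(Caterer, Z).
New critical path: Venue→Caterer→Z→Flowers = 3+1+4+6 = 14 ⇒ 14 days.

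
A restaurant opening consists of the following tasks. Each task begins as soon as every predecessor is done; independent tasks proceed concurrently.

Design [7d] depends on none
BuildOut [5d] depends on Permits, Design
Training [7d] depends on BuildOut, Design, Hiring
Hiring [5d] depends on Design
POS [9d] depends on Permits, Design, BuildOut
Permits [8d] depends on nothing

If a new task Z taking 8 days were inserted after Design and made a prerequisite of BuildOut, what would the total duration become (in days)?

Originally the project takes 22 days.
With Z inserted, BuildOut now waits for max(Permits, Design, Z).
New critical path: Design→Z→BuildOut→POS = 7+8+5+9 = 29 ⇒ 29 days.

29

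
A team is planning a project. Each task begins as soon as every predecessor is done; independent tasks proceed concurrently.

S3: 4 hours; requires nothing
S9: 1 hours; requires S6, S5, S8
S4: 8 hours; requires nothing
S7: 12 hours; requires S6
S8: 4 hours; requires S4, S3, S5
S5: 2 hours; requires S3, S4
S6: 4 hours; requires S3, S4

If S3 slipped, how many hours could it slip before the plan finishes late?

4

Critical path: S4→S6→S7 = 8+4+12 = 24, so the finish is 24 hours.
The longest chain containing S3 totals 20 hours.
Float = 24 − 20 = 4.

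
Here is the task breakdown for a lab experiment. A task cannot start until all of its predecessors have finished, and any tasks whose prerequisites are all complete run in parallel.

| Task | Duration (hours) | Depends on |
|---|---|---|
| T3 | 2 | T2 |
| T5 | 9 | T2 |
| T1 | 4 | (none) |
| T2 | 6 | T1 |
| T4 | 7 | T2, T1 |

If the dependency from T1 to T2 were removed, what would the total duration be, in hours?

Original critical path: T1→T2→T5 = 4+6+9 = 19 ⇒ 19 hours.
Without T1→T2, T2's earliest start moves from 4 to 0.
After: T2→T5 = 6+9 = 15 → 15 hours.

15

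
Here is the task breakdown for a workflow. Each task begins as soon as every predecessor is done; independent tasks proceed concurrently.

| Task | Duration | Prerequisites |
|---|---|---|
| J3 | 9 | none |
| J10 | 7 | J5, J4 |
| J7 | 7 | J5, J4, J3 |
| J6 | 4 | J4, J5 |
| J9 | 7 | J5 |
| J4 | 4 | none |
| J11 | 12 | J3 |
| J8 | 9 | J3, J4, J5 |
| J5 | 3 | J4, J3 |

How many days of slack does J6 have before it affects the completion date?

5

The longest chain is J3→J5→J8 = 9+3+9 = 21; overall finish 21 days.
Longest path through J6: 16 days (earliest finish 16, latest finish 21).
Slack of J6 = 17 − 12 = 5 days.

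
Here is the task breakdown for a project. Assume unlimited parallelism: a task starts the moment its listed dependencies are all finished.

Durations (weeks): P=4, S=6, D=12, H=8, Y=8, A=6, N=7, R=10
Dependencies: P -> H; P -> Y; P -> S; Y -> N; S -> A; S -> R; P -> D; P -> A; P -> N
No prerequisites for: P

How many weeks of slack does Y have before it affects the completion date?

P→S→R = 4+6+10 = 20 sets the makespan at 20 weeks.
The longest chain containing Y totals 19 weeks.
Slack of Y = 5 − 4 = 1 week.

1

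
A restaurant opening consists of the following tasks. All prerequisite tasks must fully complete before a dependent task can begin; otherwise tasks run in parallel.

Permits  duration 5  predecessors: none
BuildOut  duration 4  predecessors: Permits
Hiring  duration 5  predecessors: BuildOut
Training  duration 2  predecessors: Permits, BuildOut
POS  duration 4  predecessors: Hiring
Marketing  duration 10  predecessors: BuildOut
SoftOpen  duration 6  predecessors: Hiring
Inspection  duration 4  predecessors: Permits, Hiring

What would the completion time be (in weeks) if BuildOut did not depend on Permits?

15

Original critical path: Permits→BuildOut→Hiring→SoftOpen = 5+4+5+6 = 20 ⇒ 20 weeks.
Without Permits→BuildOut, BuildOut's earliest start moves from 5 to 0.
The longest chain is now BuildOut→Hiring→SoftOpen = 4+5+6 = 15, so the schedule takes 15 weeks.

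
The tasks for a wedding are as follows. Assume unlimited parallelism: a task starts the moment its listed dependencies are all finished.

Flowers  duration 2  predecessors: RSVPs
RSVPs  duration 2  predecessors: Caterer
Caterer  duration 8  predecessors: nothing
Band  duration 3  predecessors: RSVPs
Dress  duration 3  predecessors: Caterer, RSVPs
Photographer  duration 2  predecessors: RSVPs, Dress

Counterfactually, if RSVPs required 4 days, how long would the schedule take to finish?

17

Actual critical path: Caterer→RSVPs→Dress→Photographer = 8+2+3+2 = 15 ⇒ 15 days.
RSVPs is on the critical path; changing it to 4 makes that path 17 days.
No other chain overtakes it, so the finish is 17 days.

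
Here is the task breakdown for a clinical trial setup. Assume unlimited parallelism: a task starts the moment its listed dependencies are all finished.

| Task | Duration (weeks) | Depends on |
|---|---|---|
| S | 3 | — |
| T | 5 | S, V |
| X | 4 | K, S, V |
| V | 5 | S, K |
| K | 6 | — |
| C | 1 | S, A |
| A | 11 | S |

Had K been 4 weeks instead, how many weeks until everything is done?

15

Actual critical path: K→V→T = 6+5+5 = 16 ⇒ 16 weeks.
K lies on that path, so at 4 weeks the path becomes 14 weeks.
New critical path: S→A→C = 3+11+1 = 15 ⇒ 15 weeks.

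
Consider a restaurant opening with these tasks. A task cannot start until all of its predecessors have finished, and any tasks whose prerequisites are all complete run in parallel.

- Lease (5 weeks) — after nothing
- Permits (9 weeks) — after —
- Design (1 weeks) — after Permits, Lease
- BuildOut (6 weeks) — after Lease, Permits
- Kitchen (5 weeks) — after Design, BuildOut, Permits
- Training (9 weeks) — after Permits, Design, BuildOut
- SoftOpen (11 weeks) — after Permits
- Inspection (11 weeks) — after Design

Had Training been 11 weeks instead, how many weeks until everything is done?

26

The binding path is Permits→BuildOut→Training = 9+6+9 = 24; finish at 24 weeks.
Training lies on that path, so at 11 weeks the path becomes 26 weeks.
No other chain overtakes it, so the finish is 26 weeks.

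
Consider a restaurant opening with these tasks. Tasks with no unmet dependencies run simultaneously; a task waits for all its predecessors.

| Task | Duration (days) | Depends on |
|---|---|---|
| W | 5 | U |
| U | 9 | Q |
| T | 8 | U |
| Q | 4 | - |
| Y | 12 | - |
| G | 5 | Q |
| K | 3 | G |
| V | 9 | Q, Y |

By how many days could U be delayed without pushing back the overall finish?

Q→U→T = 4+9+8 = 21 sets the makespan at 21 days.
The longest chain containing U totals 21 days.
Float = 21 − 21 = 0.

0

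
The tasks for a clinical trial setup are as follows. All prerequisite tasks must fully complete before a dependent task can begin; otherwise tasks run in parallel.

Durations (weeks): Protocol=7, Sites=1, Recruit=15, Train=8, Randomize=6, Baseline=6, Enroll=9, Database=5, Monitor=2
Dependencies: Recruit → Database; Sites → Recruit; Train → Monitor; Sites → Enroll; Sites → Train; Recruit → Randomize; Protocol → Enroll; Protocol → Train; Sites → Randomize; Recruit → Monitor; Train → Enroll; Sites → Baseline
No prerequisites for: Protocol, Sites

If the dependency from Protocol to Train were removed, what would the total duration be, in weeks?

Before: longest chain Protocol→Train→Enroll = 7+8+9 = 24, finish 24.
Without Protocol→Train, Train's earliest start moves from 7 to 1.
New critical path: Sites→Recruit→Randomize = 1+15+6 = 22 ⇒ 22 weeks.

22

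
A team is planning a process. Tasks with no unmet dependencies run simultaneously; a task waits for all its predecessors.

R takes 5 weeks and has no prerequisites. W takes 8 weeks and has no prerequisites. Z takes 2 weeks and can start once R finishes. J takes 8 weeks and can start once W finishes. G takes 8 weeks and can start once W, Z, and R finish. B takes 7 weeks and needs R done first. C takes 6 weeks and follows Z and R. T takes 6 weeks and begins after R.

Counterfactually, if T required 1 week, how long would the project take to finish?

16

The binding path is W→J = 8+8 = 16; finish at 16 weeks.
T is off the critical path — its longest chain is 11 weeks, giving 5 of slack.
That remains the longest chain; total 16 weeks.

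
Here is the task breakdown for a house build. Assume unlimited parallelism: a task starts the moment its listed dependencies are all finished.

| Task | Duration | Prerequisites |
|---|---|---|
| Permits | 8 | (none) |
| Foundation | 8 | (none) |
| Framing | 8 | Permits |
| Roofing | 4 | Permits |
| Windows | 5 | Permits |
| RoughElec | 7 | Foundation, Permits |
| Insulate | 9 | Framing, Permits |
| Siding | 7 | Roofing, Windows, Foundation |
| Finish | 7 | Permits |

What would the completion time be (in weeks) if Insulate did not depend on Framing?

20

Original critical path: Permits→Framing→Insulate = 8+8+9 = 25 ⇒ 25 weeks.
Without Framing→Insulate, Insulate's earliest start moves from 16 to 8.
New critical path: Permits→Windows→Siding = 8+5+7 = 20 ⇒ 20 weeks.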